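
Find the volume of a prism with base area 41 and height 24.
Volume = base area * height
Volume = 41 * 24
Volume = 984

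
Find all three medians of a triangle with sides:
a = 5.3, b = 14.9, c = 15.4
Using m_x = ½√(2y² + 2z² - x²):
m_a = ½√(2·14.9² + 2·15.4² - 5.3²) = ½√890.25 = 14.92
m_b = ½√(2·5.3² + 2·15.4² - 14.9²) = ½√308.49 = 8.782
m_c = ½√(2·5.3² + 2·14.9² - 15.4²) = ½√263.04 = 8.109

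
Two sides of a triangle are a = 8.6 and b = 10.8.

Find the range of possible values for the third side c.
By the triangle inequality: |a - b| < c < a + b
|8.6 - 10.8| < c < 8.6 + 10.8
2.2 < c < 19.4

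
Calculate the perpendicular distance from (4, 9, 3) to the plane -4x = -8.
d = |(-4)(4) + 0(9) + 0(3) - (-8)| / √((-4)² + 0² + 0²) = 8/√16 = 2.0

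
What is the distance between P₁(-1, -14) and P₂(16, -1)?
Using the distance formula: d = sqrt((x₂-x₁)² + (y₂-y₁)²)
dx = 16 - (-1) = 17
dy = (-1) - (-14) = 13
d = sqrt(17² + 13²) = sqrt(289 + 169) = sqrt(458) = 21.40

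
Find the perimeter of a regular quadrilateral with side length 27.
Perimeter = number of sides * side length
Perimeter = 4 * 27
Perimeter = 108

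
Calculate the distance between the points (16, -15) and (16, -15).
Using the distance formula: d = sqrt((x₂-x₁)² + (y₂-y₁)²)
dx = 16 - 16 = 0
dy = (-15) - (-15) = 0
d = sqrt(0² + 0²) = sqrt(0 + 0) = sqrt(0) = 0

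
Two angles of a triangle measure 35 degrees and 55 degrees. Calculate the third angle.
Sum of angles in a triangle = 180 degrees
Third angle = 180 - 35 - 55
Third angle = 90 degrees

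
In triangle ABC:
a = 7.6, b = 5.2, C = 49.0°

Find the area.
Using A = ½ab·sin(C):
A = ½·7.6·5.2·sin(49.0°) = ½·39.52·0.754710 = 14.91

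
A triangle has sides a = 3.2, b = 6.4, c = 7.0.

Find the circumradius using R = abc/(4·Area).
s = (a+b+c)/2 = 8.3
Area = √(s(s-a)(s-b)(s-c)) = √(8.3·5.1·1.9·1.3) = 10.2252
R = abc/(4·Area) = (3.2·6.4·7.0)/(4·10.2252) = 143.36/40.9008 = 3.505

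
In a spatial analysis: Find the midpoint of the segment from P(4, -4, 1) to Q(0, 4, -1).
Midpoint = ((4+0)/2, (-4+4)/2, (1-1)/2) = (2, 0, 0)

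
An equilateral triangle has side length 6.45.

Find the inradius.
For an equilateral triangle, r = s/(2√3) where s is the side.
r = 6.45/(2√3) = 6.45/3.464102 = 1.862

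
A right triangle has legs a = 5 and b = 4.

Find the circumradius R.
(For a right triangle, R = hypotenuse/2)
Hypotenuse c = √(5² + 4²) = √41 = 6.40312
R = c/2 = 3.202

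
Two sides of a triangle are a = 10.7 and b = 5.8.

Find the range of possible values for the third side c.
By the triangle inequality: |a - b| < c < a + b
|10.7 - 5.8| < c < 10.7 + 5.8
4.9 < c < 16.5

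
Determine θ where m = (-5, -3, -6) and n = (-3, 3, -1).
m·n = 12, |m|² = 70, |n|² = 19
cos θ = 12/√1330 ≈ 0.329
θ ≈ 70.79°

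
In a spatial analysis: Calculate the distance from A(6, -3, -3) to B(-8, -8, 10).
d = √[(-14)² + (-5)² + (13)²] = √390 = 19.75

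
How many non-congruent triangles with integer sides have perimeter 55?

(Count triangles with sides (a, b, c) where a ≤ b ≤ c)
With a ≤ b ≤ c and a + b + c = 55, the triangle inequality a + b > c gives c < 55/2, so c ≤ 27.
Iterate a from 1 to ⌊p/3⌋ = 18; for each a, b ranges from a to ⌊(p−a)/2⌋ with c = p − a − b, keeping only c ≥ b.
Triples: (1, 27, 27), (2, 26, 27), (3, 25, 27), …
Count = 70 triangles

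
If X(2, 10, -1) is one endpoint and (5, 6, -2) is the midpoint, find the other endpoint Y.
Y = (2×5 - 2, 2×6 - 10, 2×(-2) - (-1)) = (8, 2, -3)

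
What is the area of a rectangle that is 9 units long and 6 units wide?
Area = length * width
Area = 9 * 6
Area = 54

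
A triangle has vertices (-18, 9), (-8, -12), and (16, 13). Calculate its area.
Using the coordinate formula: Area = (1/2)|x₁(y₂-y₃) + x₂(y₃-y₁) + x₃(y₁-y₂)|
Area = (1/2)|(-18)((-12)-13) + (-8)(13-9) + 16(9-(-12))|
Area = (1/2)|(-18)*(-25) + (-8)*4 + 16*21|
Area = (1/2)|450 + (-32) + 336|
Area = (1/2)*754 = 377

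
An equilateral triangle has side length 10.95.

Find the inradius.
For an equilateral triangle, r = s/(2√3) where s is the side.
r = 10.95/(2√3) = 10.95/3.464102 = 3.161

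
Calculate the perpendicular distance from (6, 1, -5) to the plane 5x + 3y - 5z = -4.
d = |5(6) + 3(1) + (-5)(-5) - (-4)| / √(5² + 3² + (-5)²) = 62/√59 = 8.072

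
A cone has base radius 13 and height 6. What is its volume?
Volume = (1/3) * pi * r² * h
Volume = (1/3) * pi * 13² * 6
Volume = (1/3) * pi * 169 * 6
Volume = (1/3) * pi * 1014
Volume = 1061.86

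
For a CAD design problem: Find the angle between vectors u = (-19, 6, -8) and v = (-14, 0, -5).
u·v = 306, |u|² = 461, |v|² = 221
cos θ = 306/√101881 ≈ 0.9587
θ ≈ 16.53°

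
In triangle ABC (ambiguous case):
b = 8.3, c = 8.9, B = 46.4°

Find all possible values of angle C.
sin(C)/c = sin(B)/b  →  sin(C) = c·sin(B)/b = 8.9·sin(46.4°)/8.3 = 0.776522
C₁ = arcsin(0.776522) = 50.94°,  C₂ = 180° - C₁ = 129.06°
Check C₂: A = 180° - 46.4° - 129.06° = 4.54° > 0 ✓
C = 50.94° or C = 129.06° (two solutions)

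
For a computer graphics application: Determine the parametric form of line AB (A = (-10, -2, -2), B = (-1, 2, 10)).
Direction vector d = B - A = (9, 4, 12)
x = -10 + 9t, y = -2 + 4t, z = -2 + 12t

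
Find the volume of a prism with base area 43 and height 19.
Volume = base area * height
Volume = 43 * 19
Volume = 817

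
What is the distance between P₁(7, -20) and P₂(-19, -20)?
Using the distance formula: d = sqrt((x₂-x₁)² + (y₂-y₁)²)
dx = (-19) - 7 = -26
dy = (-20) - (-20) = 0
d = sqrt((-26)² + 0²) = sqrt(676 + 0) = sqrt(676) = 26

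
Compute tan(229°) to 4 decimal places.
tan(229 degrees) = 1.1504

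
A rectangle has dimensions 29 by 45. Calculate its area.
Area = length * width
Area = 29 * 45
Area = 1305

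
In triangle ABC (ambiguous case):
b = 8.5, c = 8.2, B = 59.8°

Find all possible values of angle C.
sin(C)/c = sin(B)/b  →  sin(C) = c·sin(B)/b = 8.2·sin(59.8°)/8.5 = 0.833771
C₁ = arcsin(0.833771) = 56.49°,  C₂ = 180° - C₁ = 123.51°
Check C₂: A = 180° - 59.8° - 123.51° = -3.31° ≤ 0, rejected
C = 56.49° (one solution)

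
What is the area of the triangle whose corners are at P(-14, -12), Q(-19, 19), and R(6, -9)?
Using the coordinate formula: Area = (1/2)|x₁(y₂-y₃) + x₂(y₃-y₁) + x₃(y₁-y₂)|
Area = (1/2)|(-14)(19-(-9)) + (-19)((-9)-(-12)) + 6((-12)-19)|
Area = (1/2)|(-14)*28 + (-19)*3 + 6*(-31)|
Area = (1/2)|(-392) + (-57) + (-186)|
Area = (1/2)*635 = 317.50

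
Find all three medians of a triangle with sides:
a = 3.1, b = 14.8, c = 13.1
Using m_x = ½√(2y² + 2z² - x²):
m_a = ½√(2·14.8² + 2·13.1² - 3.1²) = ½√771.69 = 13.89
m_b = ½√(2·3.1² + 2·13.1² - 14.8²) = ½√143.4 = 5.987
m_c = ½√(2·3.1² + 2·14.8² - 13.1²) = ½√285.69 = 8.451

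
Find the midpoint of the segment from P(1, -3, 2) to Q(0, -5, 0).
Midpoint = ((1+0)/2, (-3-5)/2, (2+0)/2) = (0.5, -4, 1)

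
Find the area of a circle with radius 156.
Area = pi * r²
Area = pi * 156²
Area = pi * 24336
Area = 76453.80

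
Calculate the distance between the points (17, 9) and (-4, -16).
Using the distance formula: d = sqrt((x₂-x₁)² + (y₂-y₁)²)
dx = (-4) - 17 = -21
dy = (-16) - 9 = -25
d = sqrt((-21)² + (-25)²) = sqrt(441 + 625) = sqrt(1066) = 32.65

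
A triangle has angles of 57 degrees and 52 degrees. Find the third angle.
Sum of angles in a triangle = 180 degrees
Third angle = 180 - 57 - 52
Third angle = 71 degrees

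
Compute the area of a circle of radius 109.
Area = pi * r²
Area = pi * 109²
Area = pi * 11881
Area = 37325.26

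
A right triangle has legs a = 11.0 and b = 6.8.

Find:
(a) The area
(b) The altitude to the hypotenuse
(a) Area = ½ab = ½·11.0·6.8 = 37.4
(b) Hypotenuse c = √(11.0² + 6.8²) = √167.24 = 12.9321
    Area = ½·c·h_c  →  h_c = 2·Area/c = 2·37.4/12.9321 = 5.784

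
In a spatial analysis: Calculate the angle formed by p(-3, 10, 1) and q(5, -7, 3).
p·q = -82, |p|² = 110, |q|² = 83
cos θ = -82/√9130 ≈ -0.8582
θ ≈ 149.1°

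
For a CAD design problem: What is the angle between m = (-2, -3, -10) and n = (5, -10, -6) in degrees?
m·n = 80, |m|² = 113, |n|² = 161
cos θ = 80/√18193 ≈ 0.5931
θ ≈ 53.62°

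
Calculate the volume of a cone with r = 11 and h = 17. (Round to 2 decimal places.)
Volume = (1/3) * pi * r² * h
Volume = (1/3) * pi * 11² * 17
Volume = (1/3) * pi * 121 * 17
Volume = (1/3) * pi * 2057
Volume = 2154.09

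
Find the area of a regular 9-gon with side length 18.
For a regular 9-gon with side length s = 18:
Apothem a = s / (2*tan(pi/9)) = 18 / (2*tan(pi/9)) ≈ 24.7273
Perimeter P = 9 * 18 = 162
Area = (1/2) * P * a = (1/2) * 162 * 24.7273 = 2002.91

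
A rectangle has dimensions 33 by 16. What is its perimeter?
Perimeter = 2 * (length + width)
Perimeter = 2 * (33 + 16)
Perimeter = 2 * 49
Perimeter = 98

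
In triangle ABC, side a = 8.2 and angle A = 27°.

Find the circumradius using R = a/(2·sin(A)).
R = a/(2·sin(A)) = 8.2/(2·sin(27°))
R = 8.2/(2·0.453990) = 8.2/0.907981 = 9.031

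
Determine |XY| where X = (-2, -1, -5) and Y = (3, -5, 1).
d = √[(5)² + (-4)² + (6)²] = √77 = 8.775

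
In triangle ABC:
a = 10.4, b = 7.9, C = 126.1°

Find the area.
Using A = ½ab·sin(C):
A = ½·10.4·7.9·sin(126.1°) = ½·82.16·0.807990 = 33.19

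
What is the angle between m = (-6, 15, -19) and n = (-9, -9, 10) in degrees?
m·n = -271, |m|² = 622, |n|² = 262
cos θ = -271/√162964 ≈ -0.6713
θ ≈ 132.2°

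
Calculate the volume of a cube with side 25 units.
Volume = s³
Volume = 25³
Volume = 15625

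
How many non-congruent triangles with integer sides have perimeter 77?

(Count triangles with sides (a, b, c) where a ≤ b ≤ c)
With a ≤ b ≤ c and a + b + c = 77, the triangle inequality a + b > c gives c < 77/2, so c ≤ 38.
Iterate a from 1 to ⌊p/3⌋ = 25; for each a, b ranges from a to ⌊(p−a)/2⌋ with c = p − a − b, keeping only c ≥ b.
Triples: (1, 38, 38), (2, 37, 38), (3, 36, 38), …
Count = 133 triangles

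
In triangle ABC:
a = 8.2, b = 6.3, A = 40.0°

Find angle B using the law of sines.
sin(B)/b = sin(A)/a
sin(B) = b·sin(A)/a = 6.3·sin(40.0°)/8.2 = 0.493849
B = arcsin(0.493849) = 29.59°  (b ≤ a, so B ≤ A and the acute solution is unique)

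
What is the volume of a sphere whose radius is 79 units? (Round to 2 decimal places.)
Volume = (4/3) * pi * r³
Volume = (4/3) * pi * 79³
Volume = (4/3) * pi * 493039
Volume = 2065236.93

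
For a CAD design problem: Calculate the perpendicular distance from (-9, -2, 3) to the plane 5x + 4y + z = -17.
d = |5(-9) + 4(-2) + 1(3) - (-17)| / √(5² + 4² + 1²) = 33/√42 = 5.092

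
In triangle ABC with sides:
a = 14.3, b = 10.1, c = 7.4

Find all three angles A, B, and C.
By the law of cosines:
cos(A) = (b² + c² - a²)/(2bc) = -0.319240  →  A = 108.6°
cos(B) = (a² + c² - b²)/(2ac) = 0.742960  →  B = 42.02°
cos(C) = (a² + b² - c²)/(2ab) = 0.871495  →  C = 29.37°
Check: A + B + C = 180.0° ✓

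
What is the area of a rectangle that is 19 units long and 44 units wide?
Area = length * width
Area = 19 * 44
Area = 836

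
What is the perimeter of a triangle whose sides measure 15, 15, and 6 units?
Perimeter = sum of all sides
Perimeter = 15 + 15 + 6
Perimeter = 36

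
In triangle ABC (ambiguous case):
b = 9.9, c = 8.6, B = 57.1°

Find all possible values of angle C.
sin(C)/c = sin(B)/b  →  sin(C) = c·sin(B)/b = 8.6·sin(57.1°)/9.9 = 0.729367
C₁ = arcsin(0.729367) = 46.83°,  C₂ = 180° - C₁ = 133.17°
Check C₂: A = 180° - 57.1° - 133.17° = -10.27° ≤ 0, rejected
C = 46.83° (one solution)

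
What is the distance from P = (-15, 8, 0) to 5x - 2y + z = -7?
d = |5(-15) + (-2)(8) + 1(0) - (-7)| / √(5² + (-2)² + 1²) = 84/√30 = 15.34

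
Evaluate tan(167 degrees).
tan(167 degrees) = -0.2309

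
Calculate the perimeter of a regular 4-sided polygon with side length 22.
Perimeter = number of sides * side length
Perimeter = 4 * 22
Perimeter = 88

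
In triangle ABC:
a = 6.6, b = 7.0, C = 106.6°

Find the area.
Using A = ½ab·sin(C):
A = ½·6.6·7.0·sin(106.6°) = ½·46.2·0.958323 = 22.14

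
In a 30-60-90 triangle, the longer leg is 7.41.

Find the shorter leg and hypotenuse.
In a 30-60-90 triangle, sides are in ratio 1 : √3 : 2.
Long leg = short leg·√3  →  short leg = 7.41/√3 = 4.278
Hypotenuse = 2·(short leg) = 2·7.41/√3 = 8.556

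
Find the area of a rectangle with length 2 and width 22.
Area = length * width
Area = 2 * 22
Area = 44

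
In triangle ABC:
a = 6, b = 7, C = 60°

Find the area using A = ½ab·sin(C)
A = ½·6·7·sin(60°) = ½·42·0.866025 = 18.19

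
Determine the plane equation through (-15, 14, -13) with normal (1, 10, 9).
d = n·P = (1)(-15) + (10)(14) + (9)(-13) = 8
Plane: x + 10y + 9z = 8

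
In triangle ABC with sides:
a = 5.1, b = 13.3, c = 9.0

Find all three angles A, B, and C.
By the law of cosines:
cos(A) = (b² + c² - a²)/(2bc) = 0.968588  →  A = 14.4°
cos(B) = (a² + c² - b²)/(2ac) = -0.761220  →  B = 139.6°
cos(C) = (a² + b² - c²)/(2ab) = 0.898570  →  C = 26.03°
Check: A + B + C = 180.0° ✓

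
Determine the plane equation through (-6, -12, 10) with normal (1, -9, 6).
d = n·P = (1)(-6) + (-9)(-12) + (6)(10) = 162
Plane: x - 9y + 6z = 162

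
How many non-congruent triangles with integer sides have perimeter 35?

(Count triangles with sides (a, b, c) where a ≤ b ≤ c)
With a ≤ b ≤ c and a + b + c = 35, the triangle inequality a + b > c gives c < 35/2, so c ≤ 17.
Iterate a from 1 to ⌊p/3⌋ = 11; for each a, b ranges from a to ⌊(p−a)/2⌋ with c = p − a − b, keeping only c ≥ b.
Triples: (1, 17, 17), (2, 16, 17), (3, 15, 17), …
Count = 30 triangles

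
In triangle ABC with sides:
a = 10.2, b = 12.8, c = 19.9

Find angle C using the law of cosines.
cos(C) = (a² + b² - c²)/(2ab)
cos(C) = (10.2² + 12.8² - 19.9²)/(2·10.2·12.8) = -128.13/261.12 = -0.490694
C = arccos(-0.490694) = 119.4°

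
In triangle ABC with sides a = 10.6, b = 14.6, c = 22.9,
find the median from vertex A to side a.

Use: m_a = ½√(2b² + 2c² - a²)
m_a = ½√(2·14.6² + 2·22.9² - 10.6²)
m_a = ½√(426.32 + 1048.82 - 112.36) = ½√1362.78 = 18.46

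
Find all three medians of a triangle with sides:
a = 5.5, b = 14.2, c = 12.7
Using m_x = ½√(2y² + 2z² - x²):
m_a = ½√(2·14.2² + 2·12.7² - 5.5²) = ½√695.61 = 13.19
m_b = ½√(2·5.5² + 2·12.7² - 14.2²) = ½√181.44 = 6.735
m_c = ½√(2·5.5² + 2·14.2² - 12.7²) = ½√302.49 = 8.696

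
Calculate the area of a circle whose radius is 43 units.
Area = pi * r²
Area = pi * 43²
Area = pi * 1849
Area = 5808.80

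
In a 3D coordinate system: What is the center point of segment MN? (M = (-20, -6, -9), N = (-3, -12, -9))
Midpoint = ((-20-3)/2, (-6-12)/2, (-9-9)/2) = (-11.5, -9, -9)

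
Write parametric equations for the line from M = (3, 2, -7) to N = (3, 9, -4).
Direction vector d = N - M = (0, 7, 3)
x = 3, y = 2 + 7t, z = -7 + 3t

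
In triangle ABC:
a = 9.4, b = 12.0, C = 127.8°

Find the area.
Using A = ½ab·sin(C):
A = ½·9.4·12.0·sin(127.8°) = ½·112.8·0.790155 = 44.56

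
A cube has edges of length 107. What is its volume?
Volume = s³
Volume = 107³
Volume = 1225043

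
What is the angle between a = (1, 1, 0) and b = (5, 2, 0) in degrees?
a·b = 7, |a|² = 2, |b|² = 29
cos θ = 7/√58 ≈ 0.9191
θ ≈ 23.2°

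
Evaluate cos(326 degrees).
cos(326 degrees) = 0.829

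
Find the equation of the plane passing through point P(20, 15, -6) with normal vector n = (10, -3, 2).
d = n·P = (10)(20) + (-3)(15) + (2)(-6) = 143
Plane: 10x - 3y + 2z = 143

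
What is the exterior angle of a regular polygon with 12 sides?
Exterior angle of a regular n-gon = 360/n
Exterior angle = 360/12
Exterior angle = 30 degrees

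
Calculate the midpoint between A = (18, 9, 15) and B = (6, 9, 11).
Midpoint = ((18+6)/2, (9+9)/2, (15+11)/2) = (12, 9, 13)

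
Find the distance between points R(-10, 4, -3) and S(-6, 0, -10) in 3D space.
d = √[(4)² + (-4)² + (-7)²] = √81 = 9.0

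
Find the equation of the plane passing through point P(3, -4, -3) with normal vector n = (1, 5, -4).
d = n·P = (1)(3) + (5)(-4) + (-4)(-3) = -5
Plane: x + 5y - 4z = -5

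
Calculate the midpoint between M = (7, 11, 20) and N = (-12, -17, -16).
Midpoint = ((7-12)/2, (11-17)/2, (20-16)/2) = (-2.5, -3, 2)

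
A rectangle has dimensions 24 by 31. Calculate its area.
Area = length * width
Area = 24 * 31
Area = 744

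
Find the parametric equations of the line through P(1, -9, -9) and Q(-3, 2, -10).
Direction vector d = Q - P = (-4, 11, -1)
x = 1 - 4t, y = -9 + 11t, z = -9 - t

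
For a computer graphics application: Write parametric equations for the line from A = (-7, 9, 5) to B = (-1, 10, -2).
Direction vector d = B - A = (6, 1, -7)
x = -7 + 6t, y = 9 + t, z = 5 - 7t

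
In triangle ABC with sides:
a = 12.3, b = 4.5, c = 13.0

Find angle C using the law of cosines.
cos(C) = (a² + b² - c²)/(2ab)
cos(C) = (12.3² + 4.5² - 13.0²)/(2·12.3·4.5) = 2.54/110.7 = 0.022945
C = arccos(0.022945) = 88.69°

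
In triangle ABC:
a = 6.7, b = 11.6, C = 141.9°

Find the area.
Using A = ½ab·sin(C):
A = ½·6.7·11.6·sin(141.9°) = ½·77.72·0.617036 = 23.98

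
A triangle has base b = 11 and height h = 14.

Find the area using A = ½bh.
A = ½·11·14 = 77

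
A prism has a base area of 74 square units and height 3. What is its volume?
Volume = base area * height
Volume = 74 * 3
Volume = 222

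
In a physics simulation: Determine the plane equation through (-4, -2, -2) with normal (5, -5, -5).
d = n·P = (5)(-4) + (-5)(-2) + (-5)(-2) = 0
Plane: 5x - 5y - 5z = 0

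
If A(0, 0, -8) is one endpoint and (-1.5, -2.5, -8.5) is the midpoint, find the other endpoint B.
B = (2×(-1.5) - 0, 2×(-2.5) - 0, 2×(-8.5) - (-8)) = (-3, -5, -9)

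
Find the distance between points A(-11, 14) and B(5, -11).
Using the distance formula: d = sqrt((x₂-x₁)² + (y₂-y₁)²)
dx = 5 - (-11) = 16
dy = (-11) - 14 = -25
d = sqrt(16² + (-25)²) = sqrt(256 + 625) = sqrt(881) = 29.68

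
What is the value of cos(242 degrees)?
cos(242 degrees) = -0.4695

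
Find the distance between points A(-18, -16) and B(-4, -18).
Using the distance formula: d = sqrt((x₂-x₁)² + (y₂-y₁)²)
dx = (-4) - (-18) = 14
dy = (-18) - (-16) = -2
d = sqrt(14² + (-2)²) = sqrt(196 + 4) = sqrt(200) = 14.14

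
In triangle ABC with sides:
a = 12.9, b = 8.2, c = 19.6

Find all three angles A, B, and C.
By the law of cosines:
cos(A) = (b² + c² - a²)/(2bc) = 0.886604  →  A = 27.55°
cos(B) = (a² + c² - b²)/(2ac) = 0.955802  →  B = 17.1°
cos(C) = (a² + b² - c²)/(2ab) = -0.711429  →  C = 135.4°
Check: A + B + C = 180.0° ✓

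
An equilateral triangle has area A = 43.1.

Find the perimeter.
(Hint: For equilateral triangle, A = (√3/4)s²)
A = (√3/4)s²  →  s² = 4A/√3 = 4·43.1/√3 = 99.5352
s = 9.97673
Perimeter = 3s = 29.93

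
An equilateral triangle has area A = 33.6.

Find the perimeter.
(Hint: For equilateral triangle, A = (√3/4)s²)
A = (√3/4)s²  →  s² = 4A/√3 = 4·33.6/√3 = 77.5959
s = 8.80885
Perimeter = 3s = 26.43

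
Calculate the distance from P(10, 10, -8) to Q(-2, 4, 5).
d = √[(-12)² + (-6)² + (13)²] = √349 = 18.68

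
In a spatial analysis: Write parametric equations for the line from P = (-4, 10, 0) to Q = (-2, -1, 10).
Direction vector d = Q - P = (2, -11, 10)
x = -4 + 2t, y = 10 - 11t, z = 0 + 10t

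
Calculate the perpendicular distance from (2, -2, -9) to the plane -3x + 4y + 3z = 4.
d = |(-3)(2) + 4(-2) + 3(-9) - (4)| / √((-3)² + 4² + 3²) = 45/√34 = 7.717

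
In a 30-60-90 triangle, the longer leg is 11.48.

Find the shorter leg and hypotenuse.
In a 30-60-90 triangle, sides are in ratio 1 : √3 : 2.
Long leg = short leg·√3  →  short leg = 11.48/√3 = 6.628
Hypotenuse = 2·(short leg) = 2·11.48/√3 = 13.26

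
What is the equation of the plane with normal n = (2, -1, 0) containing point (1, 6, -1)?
d = n·P = (2)(1) + (-1)(6) + (0)(-1) = -4
Plane: 2x - y = -4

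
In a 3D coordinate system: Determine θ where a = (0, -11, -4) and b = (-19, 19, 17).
a·b = -277, |a|² = 137, |b|² = 1011
cos θ = -277/√138507 ≈ -0.7443
θ ≈ 138.1°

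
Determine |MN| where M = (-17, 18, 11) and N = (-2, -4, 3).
d = √[(15)² + (-22)² + (-8)²] = √773 = 27.8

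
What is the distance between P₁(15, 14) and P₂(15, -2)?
Using the distance formula: d = sqrt((x₂-x₁)² + (y₂-y₁)²)
dx = 15 - 15 = 0
dy = (-2) - 14 = -16
d = sqrt(0² + (-16)²) = sqrt(0 + 256) = sqrt(256) = 16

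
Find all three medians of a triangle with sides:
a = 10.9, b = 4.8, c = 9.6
Using m_x = ½√(2y² + 2z² - x²):
m_a = ½√(2·4.8² + 2·9.6² - 10.9²) = ½√111.59 = 5.282
m_b = ½√(2·10.9² + 2·9.6² - 4.8²) = ½√398.9 = 9.986
m_c = ½√(2·10.9² + 2·4.8² - 9.6²) = ½√191.54 = 6.92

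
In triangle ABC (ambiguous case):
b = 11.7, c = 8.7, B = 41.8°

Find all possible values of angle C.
sin(C)/c = sin(B)/b  →  sin(C) = c·sin(B)/b = 8.7·sin(41.8°)/11.7 = 0.495627
C₁ = arcsin(0.495627) = 29.71°,  C₂ = 180° - C₁ = 150.29°
Check C₂: A = 180° - 41.8° - 150.29° = -12.09° ≤ 0, rejected
C = 29.71° (one solution)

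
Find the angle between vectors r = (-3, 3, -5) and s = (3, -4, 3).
r·s = -36, |r|² = 43, |s|² = 34
cos θ = -36/√1462 ≈ -0.9415
θ ≈ 160.3°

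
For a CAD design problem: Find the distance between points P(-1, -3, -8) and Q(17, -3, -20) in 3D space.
d = √[(18)² + (0)² + (-12)²] = √468 = 21.63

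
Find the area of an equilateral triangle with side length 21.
Area = (sqrt(3)/4) * s²
Area = (sqrt(3)/4) * 21²
Area = (sqrt(3)/4) * 441
Area = 190.96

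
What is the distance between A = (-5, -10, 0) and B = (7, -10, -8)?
d = √[(12)² + (0)² + (-8)²] = √208 = 14.42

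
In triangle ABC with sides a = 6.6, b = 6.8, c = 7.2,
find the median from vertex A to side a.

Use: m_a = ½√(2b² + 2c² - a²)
m_a = ½√(2·6.8² + 2·7.2² - 6.6²)
m_a = ½√(92.48 + 103.68 - 43.56) = ½√152.6 = 6.177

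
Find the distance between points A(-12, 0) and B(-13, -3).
Using the distance formula: d = sqrt((x₂-x₁)² + (y₂-y₁)²)
dx = (-13) - (-12) = -1
dy = (-3) - 0 = -3
d = sqrt((-1)² + (-3)²) = sqrt(1 + 9) = sqrt(10) = 3.16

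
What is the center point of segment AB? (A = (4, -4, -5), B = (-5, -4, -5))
Midpoint = ((4-5)/2, (-4-4)/2, (-5-5)/2) = (-0.5, -4, -5)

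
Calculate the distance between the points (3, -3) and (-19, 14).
Using the distance formula: d = sqrt((x₂-x₁)² + (y₂-y₁)²)
dx = (-19) - 3 = -22
dy = 14 - (-3) = 17
d = sqrt((-22)² + 17²) = sqrt(484 + 289) = sqrt(773) = 27.80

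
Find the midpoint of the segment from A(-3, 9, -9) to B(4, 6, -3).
Midpoint = ((-3+4)/2, (9+6)/2, (-9-3)/2) = (0.5, 7.5, -6)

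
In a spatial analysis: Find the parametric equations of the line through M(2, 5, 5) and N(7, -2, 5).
Direction vector d = N - M = (5, -7, 0)
x = 2 + 5t, y = 5 - 7t, z = 5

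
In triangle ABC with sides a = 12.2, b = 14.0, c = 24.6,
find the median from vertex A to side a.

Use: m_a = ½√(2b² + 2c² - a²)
m_a = ½√(2·14.0² + 2·24.6² - 12.2²)
m_a = ½√(392 + 1210.32 - 148.84) = ½√1453.48 = 19.06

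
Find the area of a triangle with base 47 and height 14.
Area = (1/2) * base * height
Area = (1/2) * 47 * 14
Area = 329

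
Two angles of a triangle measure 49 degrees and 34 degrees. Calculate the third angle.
Sum of angles in a triangle = 180 degrees
Third angle = 180 - 49 - 34
Third angle = 97 degrees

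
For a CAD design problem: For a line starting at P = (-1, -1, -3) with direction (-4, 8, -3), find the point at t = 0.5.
P(0.5) = (-1 + (-4)(0.5), -1 + 8(0.5), -3 + (-3)(0.5)) = (-3, 3, -4.5)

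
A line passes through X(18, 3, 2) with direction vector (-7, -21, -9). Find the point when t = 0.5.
P(0.5) = (18 + (-7)(0.5), 3 + (-21)(0.5), 2 + (-9)(0.5)) = (14.5, -7.5, -2.5)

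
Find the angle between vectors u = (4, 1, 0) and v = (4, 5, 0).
u·v = 21, |u|² = 17, |v|² = 41
cos θ = 21/√697 ≈ 0.7954
θ ≈ 37.3°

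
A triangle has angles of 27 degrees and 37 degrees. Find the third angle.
Sum of angles in a triangle = 180 degrees
Third angle = 180 - 27 - 37
Third angle = 116 degrees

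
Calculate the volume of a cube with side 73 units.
Volume = s³
Volume = 73³
Volume = 389017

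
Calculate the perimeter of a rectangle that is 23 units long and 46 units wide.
Perimeter = 2 * (length + width)
Perimeter = 2 * (23 + 46)
Perimeter = 2 * 69
Perimeter = 138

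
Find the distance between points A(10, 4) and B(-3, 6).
Using the distance formula: d = sqrt((x₂-x₁)² + (y₂-y₁)²)
dx = (-3) - 10 = -13
dy = 6 - 4 = 2
d = sqrt((-13)² + 2²) = sqrt(169 + 4) = sqrt(173) = 13.15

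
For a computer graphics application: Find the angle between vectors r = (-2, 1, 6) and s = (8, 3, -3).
r·s = -31, |r|² = 41, |s|² = 82
cos θ = -31/√3362 ≈ -0.5346
θ ≈ 122.3°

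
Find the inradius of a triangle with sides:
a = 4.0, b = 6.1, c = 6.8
s = (a+b+c)/2 = (4.0+6.1+6.8)/2 = 8.45
Area = √(s(s-a)(s-b)(s-c)) = √(8.45·4.45·2.35·1.65) = 12.0749
r = Area/s = 12.0749/8.45 = 1.429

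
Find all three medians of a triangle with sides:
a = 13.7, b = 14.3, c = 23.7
Using m_x = ½√(2y² + 2z² - x²):
m_a = ½√(2·14.3² + 2·23.7² - 13.7²) = ½√1344.67 = 18.33
m_b = ½√(2·13.7² + 2·23.7² - 14.3²) = ½√1294.27 = 17.99
m_c = ½√(2·13.7² + 2·14.3² - 23.7²) = ½√222.67 = 7.461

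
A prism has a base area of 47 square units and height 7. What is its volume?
Volume = base area * height
Volume = 47 * 7
Volume = 329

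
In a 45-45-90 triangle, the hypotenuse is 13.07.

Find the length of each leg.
In a 45-45-90 triangle, hypotenuse = leg·√2  →  leg = hypotenuse/√2
leg = 13.07/√2 = 9.242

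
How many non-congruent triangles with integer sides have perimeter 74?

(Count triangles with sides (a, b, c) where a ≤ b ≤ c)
With a ≤ b ≤ c and a + b + c = 74, the triangle inequality a + b > c gives c < 74/2, so c ≤ 36.
Iterate a from 1 to ⌊p/3⌋ = 24; for each a, b ranges from a to ⌊(p−a)/2⌋ with c = p − a − b, keeping only c ≥ b.
Triples: (2, 36, 36), (3, 35, 36), (4, 34, 36), …
Count = 114 triangles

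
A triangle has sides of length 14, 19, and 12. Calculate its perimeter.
Perimeter = sum of all sides
Perimeter = 14 + 19 + 12
Perimeter = 45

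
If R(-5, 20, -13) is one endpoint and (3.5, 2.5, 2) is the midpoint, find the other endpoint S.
S = (2×3.5 - (-5), 2×2.5 - 20, 2×2 - (-13)) = (12, -15, 17)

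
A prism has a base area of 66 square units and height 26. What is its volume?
Volume = base area * height
Volume = 66 * 26
Volume = 1716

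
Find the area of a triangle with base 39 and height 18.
Area = (1/2) * base * height
Area = (1/2) * 39 * 18
Area = 351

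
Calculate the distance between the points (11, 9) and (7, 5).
Using the distance formula: d = sqrt((x₂-x₁)² + (y₂-y₁)²)
dx = 7 - 11 = -4
dy = 5 - 9 = -4
d = sqrt((-4)² + (-4)²) = sqrt(16 + 16) = sqrt(32) = 5.66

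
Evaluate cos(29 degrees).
cos(29 degrees) = 0.8746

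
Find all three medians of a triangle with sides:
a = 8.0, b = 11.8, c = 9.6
Using m_x = ½√(2y² + 2z² - x²):
m_a = ½√(2·11.8² + 2·9.6² - 8.0²) = ½√398.8 = 9.985
m_b = ½√(2·8.0² + 2·9.6² - 11.8²) = ½√173.08 = 6.578
m_c = ½√(2·8.0² + 2·11.8² - 9.6²) = ½√314.32 = 8.865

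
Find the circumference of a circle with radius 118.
Circumference = 2 * pi * r
Circumference = 2 * pi * 118
Circumference = 741.42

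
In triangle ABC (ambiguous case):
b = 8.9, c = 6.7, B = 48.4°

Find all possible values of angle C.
sin(C)/c = sin(B)/b  →  sin(C) = c·sin(B)/b = 6.7·sin(48.4°)/8.9 = 0.562949
C₁ = arcsin(0.562949) = 34.26°,  C₂ = 180° - C₁ = 145.74°
Check C₂: A = 180° - 48.4° - 145.74° = -14.14° ≤ 0, rejected
C = 34.26° (one solution)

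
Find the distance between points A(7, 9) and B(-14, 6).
Using the distance formula: d = sqrt((x₂-x₁)² + (y₂-y₁)²)
dx = (-14) - 7 = -21
dy = 6 - 9 = -3
d = sqrt((-21)² + (-3)²) = sqrt(441 + 9) = sqrt(450) = 21.21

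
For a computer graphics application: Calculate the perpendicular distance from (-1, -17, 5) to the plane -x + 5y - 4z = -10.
d = |(-1)(-1) + 5(-17) + (-4)(5) - (-10)| / √((-1)² + 5² + (-4)²) = 94/√42 = 14.5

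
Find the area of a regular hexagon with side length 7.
For a regular 6-gon with side length s = 7:
Apothem a = s / (2*tan(pi/6)) = 7 / (2*tan(pi/6)) ≈ 6.0622
Perimeter P = 6 * 7 = 42
Area = (1/2) * P * a = (1/2) * 42 * 6.0622 = 127.31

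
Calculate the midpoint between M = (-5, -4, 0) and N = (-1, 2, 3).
Midpoint = ((-5-1)/2, (-4+2)/2, (0+3)/2) = (-3, -1, 1.5)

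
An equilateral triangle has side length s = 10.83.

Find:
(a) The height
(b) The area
(a) Height h = s·√3/2 = 10.83·√3/2 = 9.379
(b) Area = (√3/4)·s² = (√3/4)·10.83² = (√3/4)·117.289 = 50.79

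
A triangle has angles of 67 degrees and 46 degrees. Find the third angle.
Sum of angles in a triangle = 180 degrees
Third angle = 180 - 67 - 46
Third angle = 67 degrees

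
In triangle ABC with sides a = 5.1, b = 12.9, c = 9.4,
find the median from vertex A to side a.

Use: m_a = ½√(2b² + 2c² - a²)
m_a = ½√(2·12.9² + 2·9.4² - 5.1²)
m_a = ½√(332.82 + 176.72 - 26.01) = ½√483.53 = 10.99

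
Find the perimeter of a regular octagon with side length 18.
Perimeter = number of sides * side length
Perimeter = 8 * 18
Perimeter = 144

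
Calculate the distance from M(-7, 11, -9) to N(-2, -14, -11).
d = √[(5)² + (-25)² + (-2)²] = √654 = 25.57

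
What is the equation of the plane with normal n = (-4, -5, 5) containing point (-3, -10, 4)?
d = n·P = (-4)(-3) + (-5)(-10) + (5)(4) = 82
Plane: -4x - 5y + 5z = 82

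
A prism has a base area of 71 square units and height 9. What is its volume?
Volume = base area * height
Volume = 71 * 9
Volume = 639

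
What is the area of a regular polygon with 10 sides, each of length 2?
For a regular 10-gon with side length s = 2:
Apothem a = s / (2*tan(pi/10)) = 2 / (2*tan(pi/10)) ≈ 3.0777
Perimeter P = 10 * 2 = 20
Area = (1/2) * P * a = (1/2) * 20 * 3.0777 = 30.78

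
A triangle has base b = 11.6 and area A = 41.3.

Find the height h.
A = ½bh  →  h = 2A/b
h = 2·41.3/11.6 = 7.121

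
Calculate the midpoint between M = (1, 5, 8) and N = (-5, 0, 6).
Midpoint = ((1-5)/2, (5+0)/2, (8+6)/2) = (-2, 2.5, 7)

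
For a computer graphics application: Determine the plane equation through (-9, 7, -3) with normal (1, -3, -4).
d = n·P = (1)(-9) + (-3)(7) + (-4)(-3) = -18
Plane: x - 3y - 4z = -18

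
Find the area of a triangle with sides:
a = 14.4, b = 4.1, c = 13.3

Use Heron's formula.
s = (a+b+c)/2 = (14.4+4.1+13.3)/2 = 15.9
A = √(s(s-a)(s-b)(s-c)) = √(15.9·1.5·11.8·2.6)
A = √731.718 = 27.05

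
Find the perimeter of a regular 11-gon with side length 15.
Perimeter = number of sides * side length
Perimeter = 11 * 15
Perimeter = 165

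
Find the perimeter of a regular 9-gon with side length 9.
Perimeter = number of sides * side length
Perimeter = 9 * 9
Perimeter = 81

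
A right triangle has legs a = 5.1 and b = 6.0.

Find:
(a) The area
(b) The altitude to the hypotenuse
(a) Area = ½ab = ½·5.1·6.0 = 15.3
(b) Hypotenuse c = √(5.1² + 6.0²) = √62.01 = 7.87464
    Area = ½·c·h_c  →  h_c = 2·Area/c = 2·15.3/7.87464 = 3.886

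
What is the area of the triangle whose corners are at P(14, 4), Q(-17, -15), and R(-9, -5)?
Using the coordinate formula: Area = (1/2)|x₁(y₂-y₃) + x₂(y₃-y₁) + x₃(y₁-y₂)|
Area = (1/2)|14((-15)-(-5)) + (-17)((-5)-4) + (-9)(4-(-15))|
Area = (1/2)|14*(-10) + (-17)*(-9) + (-9)*19|
Area = (1/2)|(-140) + 153 + (-171)|
Area = (1/2)*158 = 79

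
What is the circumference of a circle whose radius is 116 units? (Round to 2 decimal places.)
Circumference = 2 * pi * r
Circumference = 2 * pi * 116
Circumference = 728.85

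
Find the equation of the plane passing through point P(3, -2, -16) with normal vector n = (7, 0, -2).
d = n·P = (7)(3) + (0)(-2) + (-2)(-16) = 53
Plane: 7x - 2z = 53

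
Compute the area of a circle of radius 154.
Area = pi * r²
Area = pi * 154²
Area = pi * 23716
Area = 74506.01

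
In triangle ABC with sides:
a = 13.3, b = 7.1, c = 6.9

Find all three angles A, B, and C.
By the law of cosines:
cos(A) = (b² + c² - a²)/(2bc) = -0.804960  →  A = 143.6°
cos(B) = (a² + c² - b²)/(2ac) = 0.948513  →  B = 18.47°
cos(C) = (a² + b² - c²)/(2ab) = 0.951446  →  C = 17.93°
Check: A + B + C = 180.0° ✓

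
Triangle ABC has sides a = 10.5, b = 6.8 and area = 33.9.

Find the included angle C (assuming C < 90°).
Area = ½ab·sin(C)  →  sin(C) = 2·Area/(ab)
sin(C) = 2·33.9/(10.5·6.8) = 0.949580
C = arcsin(0.949580) = 71.73°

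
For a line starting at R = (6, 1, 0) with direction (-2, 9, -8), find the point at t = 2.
P(2) = (6 + (-2)(2), 1 + 9(2), 0 + (-8)(2)) = (2, 19, -16)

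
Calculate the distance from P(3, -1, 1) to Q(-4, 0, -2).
d = √[(-7)² + (1)² + (-3)²] = √59 = 7.681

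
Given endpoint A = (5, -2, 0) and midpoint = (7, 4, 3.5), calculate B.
B = (2×7 - 5, 2×4 - (-2), 2×3.5 - 0) = (9, 10, 7)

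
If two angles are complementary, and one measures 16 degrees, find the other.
Complementary angles sum to 90 degrees.
Other angle = 90 - 16
Other angle = 74 degrees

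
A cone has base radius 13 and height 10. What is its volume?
Volume = (1/3) * pi * r² * h
Volume = (1/3) * pi * 13² * 10
Volume = (1/3) * pi * 169 * 10
Volume = (1/3) * pi * 1690
Volume = 1769.76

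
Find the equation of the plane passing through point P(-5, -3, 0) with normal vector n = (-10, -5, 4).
d = n·P = (-10)(-5) + (-5)(-3) + (4)(0) = 65
Plane: -10x - 5y + 4z = 65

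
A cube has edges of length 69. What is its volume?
Volume = s³
Volume = 69³
Volume = 328509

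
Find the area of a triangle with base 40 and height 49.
Area = (1/2) * base * height
Area = (1/2) * 40 * 49
Area = 980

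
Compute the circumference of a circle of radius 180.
Circumference = 2 * pi * r
Circumference = 2 * pi * 180
Circumference = 1130.97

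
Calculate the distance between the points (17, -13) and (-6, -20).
Using the distance formula: d = sqrt((x₂-x₁)² + (y₂-y₁)²)
dx = (-6) - 17 = -23
dy = (-20) - (-13) = -7
d = sqrt((-23)² + (-7)²) = sqrt(529 + 49) = sqrt(578) = 24.04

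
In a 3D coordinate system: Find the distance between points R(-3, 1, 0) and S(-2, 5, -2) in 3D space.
d = √[(1)² + (4)² + (-2)²] = √21 = 4.583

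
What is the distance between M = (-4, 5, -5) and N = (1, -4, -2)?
d = √[(5)² + (-9)² + (3)²] = √115 = 10.72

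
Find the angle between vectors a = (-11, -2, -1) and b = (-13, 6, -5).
a·b = 136, |a|² = 126, |b|² = 230
cos θ = 136/√28980 ≈ 0.7989
θ ≈ 36.98°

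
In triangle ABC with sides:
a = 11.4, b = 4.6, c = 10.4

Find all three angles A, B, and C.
By the law of cosines:
cos(A) = (b² + c² - a²)/(2bc) = -0.006689  →  A = 90.38°
cos(B) = (a² + c² - b²)/(2ac) = 0.914980  →  B = 23.8°
cos(C) = (a² + b² - c²)/(2ab) = 0.409611  →  C = 65.82°
Check: A + B + C = 180.0° ✓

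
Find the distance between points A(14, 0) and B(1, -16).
Using the distance formula: d = sqrt((x₂-x₁)² + (y₂-y₁)²)
dx = 1 - 14 = -13
dy = (-16) - 0 = -16
d = sqrt((-13)² + (-16)²) = sqrt(169 + 256) = sqrt(425) = 20.62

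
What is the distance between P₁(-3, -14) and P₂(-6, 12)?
Using the distance formula: d = sqrt((x₂-x₁)² + (y₂-y₁)²)
dx = (-6) - (-3) = -3
dy = 12 - (-14) = 26
d = sqrt((-3)² + 26²) = sqrt(9 + 676) = sqrt(685) = 26.17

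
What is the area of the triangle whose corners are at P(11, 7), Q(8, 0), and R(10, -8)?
Using the coordinate formula: Area = (1/2)|x₁(y₂-y₃) + x₂(y₃-y₁) + x₃(y₁-y₂)|
Area = (1/2)|11(0-(-8)) + 8((-8)-7) + 10(7-0)|
Area = (1/2)|11*8 + 8*(-15) + 10*7|
Area = (1/2)|88 + (-120) + 70|
Area = (1/2)*38 = 19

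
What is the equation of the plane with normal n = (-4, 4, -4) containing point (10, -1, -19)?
d = n·P = (-4)(10) + (4)(-1) + (-4)(-19) = 32
Plane: -4x + 4y - 4z = 32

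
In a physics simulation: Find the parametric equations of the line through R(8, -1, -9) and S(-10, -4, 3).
Direction vector d = S - R = (-18, -3, 12)
x = 8 - 18t, y = -1 - 3t, z = -9 + 12t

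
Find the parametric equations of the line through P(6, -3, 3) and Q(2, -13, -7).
Direction vector d = Q - P = (-4, -10, -10)
x = 6 - 4t, y = -3 - 10t, z = 3 - 10t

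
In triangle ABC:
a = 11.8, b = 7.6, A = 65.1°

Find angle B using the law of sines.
sin(B)/b = sin(A)/a
sin(B) = b·sin(A)/a = 7.6·sin(65.1°)/11.8 = 0.584198
B = arcsin(0.584198) = 35.75°  (b ≤ a, so B ≤ A and the acute solution is unique)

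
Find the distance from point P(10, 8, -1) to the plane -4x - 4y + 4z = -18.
d = |(-4)(10) + (-4)(8) + 4(-1) - (-18)| / √((-4)² + (-4)² + 4²) = 58/√48 = 8.372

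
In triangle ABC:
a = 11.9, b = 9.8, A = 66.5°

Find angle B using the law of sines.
sin(B)/b = sin(A)/a
sin(B) = b·sin(A)/a = 9.8·sin(66.5°)/11.9 = 0.755226
B = arcsin(0.755226) = 49.05°  (b ≤ a, so B ≤ A and the acute solution is unique)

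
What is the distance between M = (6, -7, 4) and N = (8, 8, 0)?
d = √[(2)² + (15)² + (-4)²] = √245 = 15.65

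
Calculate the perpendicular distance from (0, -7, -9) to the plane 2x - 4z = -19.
d = |2(0) + 0(-7) + (-4)(-9) - (-19)| / √(2² + 0² + (-4)²) = 55/√20 = 12.3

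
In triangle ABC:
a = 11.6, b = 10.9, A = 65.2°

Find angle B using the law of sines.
sin(B)/b = sin(A)/a
sin(B) = b·sin(A)/a = 10.9·sin(65.2°)/11.6 = 0.852998
B = arcsin(0.852998) = 58.54°  (b ≤ a, so B ≤ A and the acute solution is unique)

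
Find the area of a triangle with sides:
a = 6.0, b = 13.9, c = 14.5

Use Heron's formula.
s = (a+b+c)/2 = (6.0+13.9+14.5)/2 = 17.2
A = √(s(s-a)(s-b)(s-c)) = √(17.2·11.2·3.3·2.7)
A = √1716.42 = 41.43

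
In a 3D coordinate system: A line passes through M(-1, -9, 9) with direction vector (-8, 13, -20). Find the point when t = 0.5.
P(0.5) = (-1 + (-8)(0.5), -9 + 13(0.5), 9 + (-20)(0.5)) = (-5, -2.5, -1)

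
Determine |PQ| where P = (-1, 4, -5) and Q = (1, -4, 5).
d = √[(2)² + (-8)² + (10)²] = √168 = 12.96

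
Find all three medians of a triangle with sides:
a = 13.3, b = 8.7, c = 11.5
Using m_x = ½√(2y² + 2z² - x²):
m_a = ½√(2·8.7² + 2·11.5² - 13.3²) = ½√238.99 = 7.73
m_b = ½√(2·13.3² + 2·11.5² - 8.7²) = ½√542.59 = 11.65
m_c = ½√(2·13.3² + 2·8.7² - 11.5²) = ½√372.91 = 9.655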